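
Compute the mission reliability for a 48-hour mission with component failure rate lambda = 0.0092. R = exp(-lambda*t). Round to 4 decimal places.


lambda = 0.0092
mission_time = 48
lambda * t = 0.0092 * 48 = 0.4416
R = exp(-0.4416)
R = 0.643

0.643


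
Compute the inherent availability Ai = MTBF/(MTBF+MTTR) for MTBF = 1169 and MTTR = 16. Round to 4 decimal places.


MTBF = 1169
MTTR = 16
MTBF + MTTR = 1185
Ai = 1169 / 1185
Ai = 0.9865

0.9865


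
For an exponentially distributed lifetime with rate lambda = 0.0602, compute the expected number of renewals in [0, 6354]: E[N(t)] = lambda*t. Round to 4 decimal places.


lambda = 0.0602
t = 6354
E[N(t)] = lambda * t
E[N(t)] = 0.0602 * 6354
E[N(t)] = 382.5108

382.5108


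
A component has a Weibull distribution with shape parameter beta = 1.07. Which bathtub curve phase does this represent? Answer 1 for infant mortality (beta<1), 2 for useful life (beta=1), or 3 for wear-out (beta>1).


beta = 1.07
Compare beta to 1:
beta < 1 => infant mortality (phase 1)
beta = 1 => useful life (phase 2)
beta > 1 => wear-out (phase 3)
Since beta = 1.07, this is wear-out (increasing failure rate)
Phase = 3

3


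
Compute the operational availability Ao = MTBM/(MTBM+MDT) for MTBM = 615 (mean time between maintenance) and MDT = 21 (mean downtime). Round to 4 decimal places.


MTBM = 615
MDT = 21
MTBM + MDT = 636
Ao = 615 / 636
Ao = 0.967

0.967


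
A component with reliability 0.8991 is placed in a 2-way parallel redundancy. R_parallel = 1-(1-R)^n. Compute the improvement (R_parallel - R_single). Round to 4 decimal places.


R_single = 0.8991, n = 2
1 - R_single = 0.1009
(1 - R_single)^n = 0.1009^2 = 0.0102
R_parallel = 1 - 0.0102 = 0.9898
Improvement = 0.9898 - 0.8991
Improvement = 0.0907

0.0907


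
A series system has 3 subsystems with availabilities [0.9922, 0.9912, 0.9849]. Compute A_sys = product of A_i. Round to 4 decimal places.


Subsystems: [0.9922, 0.9912, 0.9849]
After subsystem 1 (A=0.9922): product = 0.9922
After subsystem 2 (A=0.9912): product = 0.9835
After subsystem 3 (A=0.9849): product = 0.9686
A_sys = 0.9686

0.9686


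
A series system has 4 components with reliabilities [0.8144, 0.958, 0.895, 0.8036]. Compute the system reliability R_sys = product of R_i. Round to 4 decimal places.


Components: [0.8144, 0.958, 0.895, 0.8036]
After component 1 (R=0.8144): product = 0.8144
After component 2 (R=0.958): product = 0.7802
After component 3 (R=0.895): product = 0.6983
After component 4 (R=0.8036): product = 0.5611
R_sys = 0.5611

0.5611


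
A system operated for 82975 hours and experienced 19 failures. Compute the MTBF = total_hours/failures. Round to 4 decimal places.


total_hours = 82975
failures = 19
MTBF = 82975 / 19
MTBF = 4367.1053

4367.1053


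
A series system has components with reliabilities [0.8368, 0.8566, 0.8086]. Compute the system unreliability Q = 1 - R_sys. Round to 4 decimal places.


Components: [0.8368, 0.8566, 0.8086]
After component 1: product = 0.8368
After component 2: product = 0.7168
After component 3: product = 0.5796
R_sys = 0.5796
Q = 1 - 0.5796 = 0.4204

0.4204


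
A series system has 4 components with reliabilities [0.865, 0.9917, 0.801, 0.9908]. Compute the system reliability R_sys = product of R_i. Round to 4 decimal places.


Components: [0.865, 0.9917, 0.801, 0.9908]
After component 1 (R=0.865): product = 0.865
After component 2 (R=0.9917): product = 0.8578
After component 3 (R=0.801): product = 0.6871
After component 4 (R=0.9908): product = 0.6808
R_sys = 0.6808

0.6808


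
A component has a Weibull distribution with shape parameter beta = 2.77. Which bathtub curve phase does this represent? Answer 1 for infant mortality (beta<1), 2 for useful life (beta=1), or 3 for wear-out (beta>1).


beta = 2.77
Compare beta to 1:
beta < 1 => infant mortality (phase 1)
beta = 1 => useful life (phase 2)
beta > 1 => wear-out (phase 3)
Since beta = 2.77, this is wear-out (increasing failure rate)
Phase = 3

3


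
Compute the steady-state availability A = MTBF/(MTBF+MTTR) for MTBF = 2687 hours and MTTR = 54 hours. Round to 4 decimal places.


MTBF = 2687
MTTR = 54
MTBF + MTTR = 2741
A = 2687 / 2741
A = 0.9803

0.9803


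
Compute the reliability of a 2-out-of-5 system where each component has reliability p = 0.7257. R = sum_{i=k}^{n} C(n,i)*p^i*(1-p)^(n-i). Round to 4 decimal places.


k = 2, n = 5, p = 0.7257
i=2: C(5,2)=10 * 0.7257^2 * 0.2743^3 = 0.1087
i=3: C(5,3)=10 * 0.7257^3 * 0.2743^2 = 0.2876
i=4: C(5,4)=5 * 0.7257^4 * 0.2743^1 = 0.3804
i=5: C(5,5)=1 * 0.7257^5 * 0.2743^0 = 0.2013
R = sum of terms = 0.9779

0.9779


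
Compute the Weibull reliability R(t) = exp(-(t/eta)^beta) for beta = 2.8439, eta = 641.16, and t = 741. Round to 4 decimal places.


beta = 2.8439, eta = 641.16, t = 741
t/eta = 741 / 641.16 = 1.1557
(t/eta)^beta = 1.1557^2.8439 = 1.5092
R(t) = exp(-1.5092)
R(t) = 0.2211

0.2211


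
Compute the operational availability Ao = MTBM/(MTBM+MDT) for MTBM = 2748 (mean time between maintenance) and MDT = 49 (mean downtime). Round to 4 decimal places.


MTBM = 2748
MDT = 49
MTBM + MDT = 2797
Ao = 2748 / 2797
Ao = 0.9825

0.9825


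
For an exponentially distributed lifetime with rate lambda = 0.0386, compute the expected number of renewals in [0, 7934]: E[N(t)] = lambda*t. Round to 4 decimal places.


lambda = 0.0386
t = 7934
E[N(t)] = lambda * t
E[N(t)] = 0.0386 * 7934
E[N(t)] = 306.2524

306.2524


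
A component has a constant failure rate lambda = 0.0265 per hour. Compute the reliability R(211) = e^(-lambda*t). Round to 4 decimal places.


lambda = 0.0265
t = 211
lambda * t = 5.5915
R(t) = e^(-5.5915)
R(t) = 0.0037

0.0037


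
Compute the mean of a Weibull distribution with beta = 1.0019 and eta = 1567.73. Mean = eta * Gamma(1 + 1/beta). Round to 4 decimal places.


beta = 1.0019, eta = 1567.73
1/beta = 0.9981
1 + 1/beta = 1.9981
Gamma(1.9981) = 0.9992
Mean = 1567.73 * 0.9992
Mean = 1566.4754

1566.4754


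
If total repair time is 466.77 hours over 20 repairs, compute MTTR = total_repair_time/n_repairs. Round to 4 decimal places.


total_repair_time = 466.77
n_repairs = 20
MTTR = 466.77 / 20
MTTR = 23.3385

23.3385


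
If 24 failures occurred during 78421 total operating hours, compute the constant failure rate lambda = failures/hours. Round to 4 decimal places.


failures = 24
total_hours = 78421
lambda = 24 / 78421
lambda = 0.0003

0.0003


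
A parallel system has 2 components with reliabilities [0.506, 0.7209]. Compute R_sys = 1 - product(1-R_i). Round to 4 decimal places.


Components: [0.506, 0.7209]
(1 - 0.506) = 0.494, running product = 0.494
(1 - 0.7209) = 0.2791, running product = 0.1379
Product of (1-R_i) = 0.1379
R_sys = 1 - 0.1379 = 0.8621

0.8621


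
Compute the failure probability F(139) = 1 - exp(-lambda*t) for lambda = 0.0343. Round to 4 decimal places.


lambda = 0.0343, t = 139
lambda * t = 4.7677
exp(-4.7677) = 0.0085
F(t) = 1 - 0.0085
F(t) = 0.9915

0.9915


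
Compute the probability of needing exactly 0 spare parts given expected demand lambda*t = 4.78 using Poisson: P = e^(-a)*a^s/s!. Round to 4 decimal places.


a = 4.78, s = 0
e^(-a) = e^(-4.78) = 0.0084
a^s = 4.78^0 = 1.0
s! = 1
P = 0.0084 * 1.0 / 1
P = 0.0084

0.0084


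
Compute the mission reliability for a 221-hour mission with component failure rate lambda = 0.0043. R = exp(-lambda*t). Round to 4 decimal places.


lambda = 0.0043
mission_time = 221
lambda * t = 0.0043 * 221 = 0.9503
R = exp(-0.9503)
R = 0.3866

0.3866


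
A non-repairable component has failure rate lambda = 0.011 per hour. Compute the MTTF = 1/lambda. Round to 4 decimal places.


lambda = 0.011
MTTF = 1 / 0.011
MTTF = 90.9091

90.9091


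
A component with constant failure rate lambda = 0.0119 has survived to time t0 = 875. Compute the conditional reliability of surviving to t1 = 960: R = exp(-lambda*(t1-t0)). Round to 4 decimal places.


lambda = 0.0119
t0 = 875, t1 = 960
t1 - t0 = 85
lambda * (t1-t0) = 0.0119 * 85 = 1.0115
R = exp(-1.0115)
R = 0.3637

0.3637


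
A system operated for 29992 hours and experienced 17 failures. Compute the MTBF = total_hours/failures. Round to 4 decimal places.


total_hours = 29992
failures = 17
MTBF = 29992 / 17
MTBF = 1764.2353

1764.2353


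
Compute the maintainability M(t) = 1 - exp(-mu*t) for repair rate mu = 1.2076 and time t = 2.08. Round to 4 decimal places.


mu = 1.2076, t = 2.08
mu * t = 1.2076 * 2.08 = 2.5118
exp(-2.5118) = 0.0811
M(t) = 1 - 0.0811
M(t) = 0.9189

0.9189


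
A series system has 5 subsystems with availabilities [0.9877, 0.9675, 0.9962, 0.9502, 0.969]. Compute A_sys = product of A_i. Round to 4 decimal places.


Subsystems: [0.9877, 0.9675, 0.9962, 0.9502, 0.969]
After subsystem 1 (A=0.9877): product = 0.9877
After subsystem 2 (A=0.9675): product = 0.9556
After subsystem 3 (A=0.9962): product = 0.952
After subsystem 4 (A=0.9502): product = 0.9046
After subsystem 5 (A=0.969): product = 0.8765
A_sys = 0.8765

0.8765


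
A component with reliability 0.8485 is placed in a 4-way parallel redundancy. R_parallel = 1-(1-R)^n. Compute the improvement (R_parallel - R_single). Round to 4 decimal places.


R_single = 0.8485, n = 4
1 - R_single = 0.1515
(1 - R_single)^n = 0.1515^4 = 0.0005
R_parallel = 1 - 0.0005 = 0.9995
Improvement = 0.9995 - 0.8485
Improvement = 0.151

0.151


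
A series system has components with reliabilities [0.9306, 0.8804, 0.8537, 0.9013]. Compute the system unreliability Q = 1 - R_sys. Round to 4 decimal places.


Components: [0.9306, 0.8804, 0.8537, 0.9013]
After component 1: product = 0.9306
After component 2: product = 0.8193
After component 3: product = 0.6994
After component 4: product = 0.6304
R_sys = 0.6304
Q = 1 - 0.6304 = 0.3696

0.3696


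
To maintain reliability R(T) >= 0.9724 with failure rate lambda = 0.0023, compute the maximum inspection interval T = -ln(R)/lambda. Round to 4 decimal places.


R_target = 0.9724
lambda = 0.0023
-ln(0.9724) = 0.028
T = 0.028 / 0.0023
T = 12.1687

12.1687


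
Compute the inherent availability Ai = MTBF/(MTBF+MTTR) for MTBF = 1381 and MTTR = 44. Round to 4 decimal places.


MTBF = 1381
MTTR = 44
MTBF + MTTR = 1425
Ai = 1381 / 1425
Ai = 0.9691

0.9691


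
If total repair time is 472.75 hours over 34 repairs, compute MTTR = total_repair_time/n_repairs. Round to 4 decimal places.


total_repair_time = 472.75
n_repairs = 34
MTTR = 472.75 / 34
MTTR = 13.9044

13.9044


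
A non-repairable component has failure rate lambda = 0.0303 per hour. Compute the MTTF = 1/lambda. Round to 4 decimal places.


lambda = 0.0303
MTTF = 1 / 0.0303
MTTF = 33.0033

33.0033


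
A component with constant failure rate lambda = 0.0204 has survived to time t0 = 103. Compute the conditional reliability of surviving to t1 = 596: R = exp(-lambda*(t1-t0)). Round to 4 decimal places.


lambda = 0.0204
t0 = 103, t1 = 596
t1 - t0 = 493
lambda * (t1-t0) = 0.0204 * 493 = 10.0572
R = exp(-10.0572)
R = 0.0

0.0


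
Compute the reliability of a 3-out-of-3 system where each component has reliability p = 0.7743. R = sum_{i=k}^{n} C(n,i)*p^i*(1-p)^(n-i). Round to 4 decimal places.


k = 3, n = 3, p = 0.7743
i=3: C(3,3)=1 * 0.7743^3 * 0.2257^0 = 0.4642
R = sum of terms = 0.4642

0.4642


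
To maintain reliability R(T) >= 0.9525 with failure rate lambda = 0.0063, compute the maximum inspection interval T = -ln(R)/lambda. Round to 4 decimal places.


R_target = 0.9525
lambda = 0.0063
-ln(0.9525) = 0.0487
T = 0.0487 / 0.0063
T = 7.7246

7.7246


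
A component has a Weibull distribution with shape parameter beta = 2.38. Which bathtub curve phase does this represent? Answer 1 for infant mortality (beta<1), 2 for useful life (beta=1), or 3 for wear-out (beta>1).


beta = 2.38
Compare beta to 1:
beta < 1 => infant mortality (phase 1)
beta = 1 => useful life (phase 2)
beta > 1 => wear-out (phase 3)
Since beta = 2.38, this is wear-out (increasing failure rate)
Phase = 3

3


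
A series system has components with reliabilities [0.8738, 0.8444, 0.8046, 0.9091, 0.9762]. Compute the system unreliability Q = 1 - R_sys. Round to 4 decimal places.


Components: [0.8738, 0.8444, 0.8046, 0.9091, 0.9762]
After component 1: product = 0.8738
After component 2: product = 0.7378
After component 3: product = 0.5937
After component 4: product = 0.5397
After component 5: product = 0.5269
R_sys = 0.5269
Q = 1 - 0.5269 = 0.4731

0.4731


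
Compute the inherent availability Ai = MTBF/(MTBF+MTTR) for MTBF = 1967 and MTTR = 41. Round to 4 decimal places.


MTBF = 1967
MTTR = 41
MTBF + MTTR = 2008
Ai = 1967 / 2008
Ai = 0.9796

0.9796


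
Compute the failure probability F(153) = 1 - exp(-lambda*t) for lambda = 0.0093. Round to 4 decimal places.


lambda = 0.0093, t = 153
lambda * t = 1.4229
exp(-1.4229) = 0.241
F(t) = 1 - 0.241
F(t) = 0.759

0.759


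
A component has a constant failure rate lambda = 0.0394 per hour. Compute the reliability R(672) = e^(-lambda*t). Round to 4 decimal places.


lambda = 0.0394
t = 672
lambda * t = 26.4768
R(t) = e^(-26.4768)
R(t) = 0.0

0.0


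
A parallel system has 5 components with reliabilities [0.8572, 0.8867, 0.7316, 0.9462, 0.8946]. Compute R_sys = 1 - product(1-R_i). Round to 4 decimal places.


Components: [0.8572, 0.8867, 0.7316, 0.9462, 0.8946]
(1 - 0.8572) = 0.1428, running product = 0.1428
(1 - 0.8867) = 0.1133, running product = 0.0162
(1 - 0.7316) = 0.2684, running product = 0.0043
(1 - 0.9462) = 0.0538, running product = 0.0002
(1 - 0.8946) = 0.1054, running product = 0.0
Product of (1-R_i) = 0.0
R_sys = 1 - 0.0 = 1.0

1.0


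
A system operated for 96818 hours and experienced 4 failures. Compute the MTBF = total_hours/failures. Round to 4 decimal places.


total_hours = 96818
failures = 4
MTBF = 96818 / 4
MTBF = 24204.5

24204.5


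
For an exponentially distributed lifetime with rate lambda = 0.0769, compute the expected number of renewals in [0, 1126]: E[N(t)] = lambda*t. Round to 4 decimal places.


lambda = 0.0769
t = 1126
E[N(t)] = lambda * t
E[N(t)] = 0.0769 * 1126
E[N(t)] = 86.5894

86.5894


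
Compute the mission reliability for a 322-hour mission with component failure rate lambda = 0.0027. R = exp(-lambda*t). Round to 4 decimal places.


lambda = 0.0027
mission_time = 322
lambda * t = 0.0027 * 322 = 0.8694
R = exp(-0.8694)
R = 0.4192

0.4192


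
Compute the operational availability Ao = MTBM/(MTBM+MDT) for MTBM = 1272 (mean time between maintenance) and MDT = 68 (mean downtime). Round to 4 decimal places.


MTBM = 1272
MDT = 68
MTBM + MDT = 1340
Ao = 1272 / 1340
Ao = 0.9493

0.9493


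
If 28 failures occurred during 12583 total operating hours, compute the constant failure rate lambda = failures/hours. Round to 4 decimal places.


failures = 28
total_hours = 12583
lambda = 28 / 12583
lambda = 0.0022

0.0022


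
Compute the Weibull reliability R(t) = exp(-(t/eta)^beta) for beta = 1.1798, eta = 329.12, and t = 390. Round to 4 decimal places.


beta = 1.1798, eta = 329.12, t = 390
t/eta = 390 / 329.12 = 1.185
(t/eta)^beta = 1.185^1.1798 = 1.2217
R(t) = exp(-1.2217)
R(t) = 0.2947

0.2947


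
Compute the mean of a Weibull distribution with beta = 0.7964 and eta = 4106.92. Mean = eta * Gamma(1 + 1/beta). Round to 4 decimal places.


beta = 0.7964, eta = 4106.92
1/beta = 1.2557
1 + 1/beta = 2.2557
Gamma(2.2557) = 1.1367
Mean = 4106.92 * 1.1367
Mean = 4668.2725

4668.2725


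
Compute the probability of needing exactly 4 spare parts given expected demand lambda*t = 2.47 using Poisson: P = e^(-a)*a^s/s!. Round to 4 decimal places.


a = 2.47, s = 4
e^(-a) = e^(-2.47) = 0.0846
a^s = 2.47^4 = 37.221
s! = 24
P = 0.0846 * 37.221 / 24
P = 0.1312

0.1312


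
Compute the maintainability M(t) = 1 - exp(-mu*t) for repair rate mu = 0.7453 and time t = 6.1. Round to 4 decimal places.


mu = 0.7453, t = 6.1
mu * t = 0.7453 * 6.1 = 4.5463
exp(-4.5463) = 0.0106
M(t) = 1 - 0.0106
M(t) = 0.9894

0.9894


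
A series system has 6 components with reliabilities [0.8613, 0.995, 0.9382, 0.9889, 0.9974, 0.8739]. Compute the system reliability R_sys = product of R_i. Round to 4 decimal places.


Components: [0.8613, 0.995, 0.9382, 0.9889, 0.9974, 0.8739]
After component 1 (R=0.8613): product = 0.8613
After component 2 (R=0.995): product = 0.857
After component 3 (R=0.9382): product = 0.804
After component 4 (R=0.9889): product = 0.7951
After component 5 (R=0.9974): product = 0.793
After component 6 (R=0.8739): product = 0.693
R_sys = 0.693

0.693


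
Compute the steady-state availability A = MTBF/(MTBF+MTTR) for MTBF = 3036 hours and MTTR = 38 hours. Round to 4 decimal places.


MTBF = 3036
MTTR = 38
MTBF + MTTR = 3074
A = 3036 / 3074
A = 0.9876

0.9876


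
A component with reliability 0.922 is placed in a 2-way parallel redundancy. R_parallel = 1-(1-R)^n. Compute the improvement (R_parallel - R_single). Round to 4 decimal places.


R_single = 0.922, n = 2
1 - R_single = 0.078
(1 - R_single)^n = 0.078^2 = 0.0061
R_parallel = 1 - 0.0061 = 0.9939
Improvement = 0.9939 - 0.922
Improvement = 0.0719

0.0719


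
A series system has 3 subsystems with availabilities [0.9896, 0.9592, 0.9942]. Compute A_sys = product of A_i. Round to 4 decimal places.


Subsystems: [0.9896, 0.9592, 0.9942]
After subsystem 1 (A=0.9896): product = 0.9896
After subsystem 2 (A=0.9592): product = 0.9492
After subsystem 3 (A=0.9942): product = 0.9437
A_sys = 0.9437

0.9437


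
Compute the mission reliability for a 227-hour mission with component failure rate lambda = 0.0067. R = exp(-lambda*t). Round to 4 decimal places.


lambda = 0.0067
mission_time = 227
lambda * t = 0.0067 * 227 = 1.5209
R = exp(-1.5209)
R = 0.2185

0.2185


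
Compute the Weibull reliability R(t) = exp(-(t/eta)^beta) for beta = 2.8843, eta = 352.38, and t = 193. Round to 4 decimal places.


beta = 2.8843, eta = 352.38, t = 193
t/eta = 193 / 352.38 = 0.5477
(t/eta)^beta = 0.5477^2.8843 = 0.1762
R(t) = exp(-0.1762)
R(t) = 0.8385

0.8385


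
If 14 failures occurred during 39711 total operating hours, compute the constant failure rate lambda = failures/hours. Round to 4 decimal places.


failures = 14
total_hours = 39711
lambda = 14 / 39711
lambda = 0.0004

0.0004


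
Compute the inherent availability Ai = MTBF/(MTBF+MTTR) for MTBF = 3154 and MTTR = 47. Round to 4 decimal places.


MTBF = 3154
MTTR = 47
MTBF + MTTR = 3201
Ai = 3154 / 3201
Ai = 0.9853

0.9853


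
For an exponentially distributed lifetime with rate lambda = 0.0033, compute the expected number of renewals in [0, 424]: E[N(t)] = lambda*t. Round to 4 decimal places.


lambda = 0.0033
t = 424
E[N(t)] = lambda * t
E[N(t)] = 0.0033 * 424
E[N(t)] = 1.3992

1.3992


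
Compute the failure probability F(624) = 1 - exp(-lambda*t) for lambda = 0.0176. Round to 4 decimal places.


lambda = 0.0176, t = 624
lambda * t = 10.9824
exp(-10.9824) = 0.0
F(t) = 1 - 0.0
F(t) = 1.0

1.0


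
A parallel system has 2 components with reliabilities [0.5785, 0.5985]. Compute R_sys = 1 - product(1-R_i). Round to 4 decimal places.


Components: [0.5785, 0.5985]
(1 - 0.5785) = 0.4215, running product = 0.4215
(1 - 0.5985) = 0.4015, running product = 0.1692
Product of (1-R_i) = 0.1692
R_sys = 1 - 0.1692 = 0.8308

0.8308


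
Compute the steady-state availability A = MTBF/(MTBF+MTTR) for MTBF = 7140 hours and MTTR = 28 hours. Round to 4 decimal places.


MTBF = 7140
MTTR = 28
MTBF + MTTR = 7168
A = 7140 / 7168
A = 0.9961

0.9961


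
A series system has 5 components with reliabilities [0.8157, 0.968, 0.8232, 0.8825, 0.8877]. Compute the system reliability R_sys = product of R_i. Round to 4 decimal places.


Components: [0.8157, 0.968, 0.8232, 0.8825, 0.8877]
After component 1 (R=0.8157): product = 0.8157
After component 2 (R=0.968): product = 0.7896
After component 3 (R=0.8232): product = 0.65
After component 4 (R=0.8825): product = 0.5736
After component 5 (R=0.8877): product = 0.5092
R_sys = 0.5092

0.5092


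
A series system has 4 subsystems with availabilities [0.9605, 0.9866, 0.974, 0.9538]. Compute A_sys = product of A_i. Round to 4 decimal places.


Subsystems: [0.9605, 0.9866, 0.974, 0.9538]
After subsystem 1 (A=0.9605): product = 0.9605
After subsystem 2 (A=0.9866): product = 0.9476
After subsystem 3 (A=0.974): product = 0.923
After subsystem 4 (A=0.9538): product = 0.8803
A_sys = 0.8803

0.8803


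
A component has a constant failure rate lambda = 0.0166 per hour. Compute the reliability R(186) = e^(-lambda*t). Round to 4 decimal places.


lambda = 0.0166
t = 186
lambda * t = 3.0876
R(t) = e^(-3.0876)
R(t) = 0.0456

0.0456


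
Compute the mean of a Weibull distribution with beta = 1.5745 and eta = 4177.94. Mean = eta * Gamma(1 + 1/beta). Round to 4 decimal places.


beta = 1.5745, eta = 4177.94
1/beta = 0.6351
1 + 1/beta = 1.6351
Gamma(1.6351) = 0.898
Mean = 4177.94 * 0.898
Mean = 3751.5837

3751.5837


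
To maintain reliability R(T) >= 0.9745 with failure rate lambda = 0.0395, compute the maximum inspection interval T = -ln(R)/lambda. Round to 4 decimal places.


R_target = 0.9745
lambda = 0.0395
-ln(0.9745) = 0.0258
T = 0.0258 / 0.0395
T = 0.6539

0.6539


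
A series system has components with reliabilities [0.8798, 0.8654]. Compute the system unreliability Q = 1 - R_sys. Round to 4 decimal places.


Components: [0.8798, 0.8654]
After component 1: product = 0.8798
After component 2: product = 0.7614
R_sys = 0.7614
Q = 1 - 0.7614 = 0.2386

0.2386


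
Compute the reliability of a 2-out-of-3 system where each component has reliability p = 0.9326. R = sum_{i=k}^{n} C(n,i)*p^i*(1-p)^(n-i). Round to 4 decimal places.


k = 2, n = 3, p = 0.9326
i=2: C(3,2)=3 * 0.9326^2 * 0.0674^1 = 0.1759
i=3: C(3,3)=1 * 0.9326^3 * 0.0674^0 = 0.8111
R = sum of terms = 0.987

0.987


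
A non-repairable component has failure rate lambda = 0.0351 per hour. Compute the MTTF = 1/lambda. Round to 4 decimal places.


lambda = 0.0351
MTTF = 1 / 0.0351
MTTF = 28.49

28.49


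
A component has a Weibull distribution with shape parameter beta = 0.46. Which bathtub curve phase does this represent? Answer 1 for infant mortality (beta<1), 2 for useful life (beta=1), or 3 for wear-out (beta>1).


beta = 0.46
Compare beta to 1:
beta < 1 => infant mortality (phase 1)
beta = 1 => useful life (phase 2)
beta > 1 => wear-out (phase 3)
Since beta = 0.46, this is infant mortality (decreasing failure rate)
Phase = 1

1


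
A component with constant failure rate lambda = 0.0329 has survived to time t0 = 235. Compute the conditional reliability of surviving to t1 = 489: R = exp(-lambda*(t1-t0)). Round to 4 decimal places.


lambda = 0.0329
t0 = 235, t1 = 489
t1 - t0 = 254
lambda * (t1-t0) = 0.0329 * 254 = 8.3566
R = exp(-8.3566)
R = 0.0002

0.0002


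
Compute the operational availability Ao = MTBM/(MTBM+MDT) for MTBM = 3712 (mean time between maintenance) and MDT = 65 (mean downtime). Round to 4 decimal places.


MTBM = 3712
MDT = 65
MTBM + MDT = 3777
Ao = 3712 / 3777
Ao = 0.9828

0.9828


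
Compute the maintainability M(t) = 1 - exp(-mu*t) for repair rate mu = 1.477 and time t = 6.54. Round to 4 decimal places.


mu = 1.477, t = 6.54
mu * t = 1.477 * 6.54 = 9.6596
exp(-9.6596) = 0.0001
M(t) = 1 - 0.0001
M(t) = 0.9999

0.9999


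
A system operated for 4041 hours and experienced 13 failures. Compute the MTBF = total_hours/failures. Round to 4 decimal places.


total_hours = 4041
failures = 13
MTBF = 4041 / 13
MTBF = 310.8462

310.8462


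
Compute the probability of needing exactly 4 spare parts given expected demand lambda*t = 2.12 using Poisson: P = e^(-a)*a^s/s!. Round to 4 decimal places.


a = 2.12, s = 4
e^(-a) = e^(-2.12) = 0.12
a^s = 2.12^4 = 20.1996
s! = 24
P = 0.12 * 20.1996 / 24
P = 0.101

0.101


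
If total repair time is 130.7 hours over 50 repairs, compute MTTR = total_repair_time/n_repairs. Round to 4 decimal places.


total_repair_time = 130.7
n_repairs = 50
MTTR = 130.7 / 50
MTTR = 2.614

2.614


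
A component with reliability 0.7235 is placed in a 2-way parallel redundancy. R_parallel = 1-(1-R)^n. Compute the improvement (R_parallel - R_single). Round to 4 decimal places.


R_single = 0.7235, n = 2
1 - R_single = 0.2765
(1 - R_single)^n = 0.2765^2 = 0.0765
R_parallel = 1 - 0.0765 = 0.9235
Improvement = 0.9235 - 0.7235
Improvement = 0.2

0.2


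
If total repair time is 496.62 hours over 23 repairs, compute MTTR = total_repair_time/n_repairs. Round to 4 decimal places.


total_repair_time = 496.62
n_repairs = 23
MTTR = 496.62 / 23
MTTR = 21.5922

21.5922


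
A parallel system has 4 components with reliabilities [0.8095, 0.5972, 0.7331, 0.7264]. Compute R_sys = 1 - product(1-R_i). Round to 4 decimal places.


Components: [0.8095, 0.5972, 0.7331, 0.7264]
(1 - 0.8095) = 0.1905, running product = 0.1905
(1 - 0.5972) = 0.4028, running product = 0.0767
(1 - 0.7331) = 0.2669, running product = 0.0205
(1 - 0.7264) = 0.2736, running product = 0.0056
Product of (1-R_i) = 0.0056
R_sys = 1 - 0.0056 = 0.9944

0.9944


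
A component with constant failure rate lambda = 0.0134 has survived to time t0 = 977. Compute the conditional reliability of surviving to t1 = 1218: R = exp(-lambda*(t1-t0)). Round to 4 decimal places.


lambda = 0.0134
t0 = 977, t1 = 1218
t1 - t0 = 241
lambda * (t1-t0) = 0.0134 * 241 = 3.2294
R = exp(-3.2294)
R = 0.0396

0.0396


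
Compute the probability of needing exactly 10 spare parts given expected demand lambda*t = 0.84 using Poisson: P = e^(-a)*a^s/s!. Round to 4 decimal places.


a = 0.84, s = 10
e^(-a) = e^(-0.84) = 0.4317
a^s = 0.84^10 = 0.1749
s! = 3628800
P = 0.4317 * 0.1749 / 3628800
P = 0.0

0.0


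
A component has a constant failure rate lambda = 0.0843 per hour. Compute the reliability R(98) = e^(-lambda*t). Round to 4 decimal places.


lambda = 0.0843
t = 98
lambda * t = 8.2614
R(t) = e^(-8.2614)
R(t) = 0.0003

0.0003


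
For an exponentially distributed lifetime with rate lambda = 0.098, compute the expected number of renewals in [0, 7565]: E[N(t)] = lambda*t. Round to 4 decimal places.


lambda = 0.098
t = 7565
E[N(t)] = lambda * t
E[N(t)] = 0.098 * 7565
E[N(t)] = 741.37

741.37


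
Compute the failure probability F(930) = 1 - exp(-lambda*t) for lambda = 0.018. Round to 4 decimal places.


lambda = 0.018, t = 930
lambda * t = 16.74
exp(-16.74) = 0.0
F(t) = 1 - 0.0
F(t) = 1.0

1.0


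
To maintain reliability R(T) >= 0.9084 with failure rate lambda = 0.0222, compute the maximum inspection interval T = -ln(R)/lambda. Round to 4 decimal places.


R_target = 0.9084
lambda = 0.0222
-ln(0.9084) = 0.0961
T = 0.0961 / 0.0222
T = 4.3275

4.3275


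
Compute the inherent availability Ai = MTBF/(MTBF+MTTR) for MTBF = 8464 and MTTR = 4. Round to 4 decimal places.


MTBF = 8464
MTTR = 4
MTBF + MTTR = 8468
Ai = 8464 / 8468
Ai = 0.9995

0.9995


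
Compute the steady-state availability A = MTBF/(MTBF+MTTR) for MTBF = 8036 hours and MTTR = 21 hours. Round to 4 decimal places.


MTBF = 8036
MTTR = 21
MTBF + MTTR = 8057
A = 8036 / 8057
A = 0.9974

0.9974


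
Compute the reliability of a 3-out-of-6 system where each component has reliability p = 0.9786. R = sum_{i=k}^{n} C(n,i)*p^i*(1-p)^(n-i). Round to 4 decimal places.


k = 3, n = 6, p = 0.9786
i=3: C(6,3)=20 * 0.9786^3 * 0.0214^3 = 0.0002
i=4: C(6,4)=15 * 0.9786^4 * 0.0214^2 = 0.0063
i=5: C(6,5)=6 * 0.9786^5 * 0.0214^1 = 0.1152
i=6: C(6,6)=1 * 0.9786^6 * 0.0214^0 = 0.8783
R = sum of terms = 1.0

1.0


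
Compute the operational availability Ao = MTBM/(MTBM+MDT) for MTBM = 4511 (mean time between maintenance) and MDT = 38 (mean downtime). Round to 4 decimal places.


MTBM = 4511
MDT = 38
MTBM + MDT = 4549
Ao = 4511 / 4549
Ao = 0.9916

0.9916


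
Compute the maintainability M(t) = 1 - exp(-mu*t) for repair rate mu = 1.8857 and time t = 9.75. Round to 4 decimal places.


mu = 1.8857, t = 9.75
mu * t = 1.8857 * 9.75 = 18.3856
exp(-18.3856) = 0.0
M(t) = 1 - 0.0
M(t) = 1.0

1.0


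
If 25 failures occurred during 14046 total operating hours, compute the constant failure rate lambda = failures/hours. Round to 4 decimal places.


failures = 25
total_hours = 14046
lambda = 25 / 14046
lambda = 0.0018

0.0018


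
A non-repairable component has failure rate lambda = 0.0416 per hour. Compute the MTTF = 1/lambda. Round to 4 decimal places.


lambda = 0.0416
MTTF = 1 / 0.0416
MTTF = 24.0385

24.0385


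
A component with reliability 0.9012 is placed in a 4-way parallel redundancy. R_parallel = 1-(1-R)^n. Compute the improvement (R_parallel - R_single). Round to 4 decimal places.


R_single = 0.9012, n = 4
1 - R_single = 0.0988
(1 - R_single)^n = 0.0988^4 = 0.0001
R_parallel = 1 - 0.0001 = 0.9999
Improvement = 0.9999 - 0.9012
Improvement = 0.0987

0.0987


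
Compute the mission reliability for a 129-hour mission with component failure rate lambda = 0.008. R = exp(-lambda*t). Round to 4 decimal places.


lambda = 0.008
mission_time = 129
lambda * t = 0.008 * 129 = 1.032
R = exp(-1.032)
R = 0.3563

0.3563


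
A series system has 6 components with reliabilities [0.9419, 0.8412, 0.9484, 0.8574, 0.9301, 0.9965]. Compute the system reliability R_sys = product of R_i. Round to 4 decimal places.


Components: [0.9419, 0.8412, 0.9484, 0.8574, 0.9301, 0.9965]
After component 1 (R=0.9419): product = 0.9419
After component 2 (R=0.8412): product = 0.7923
After component 3 (R=0.9484): product = 0.7514
After component 4 (R=0.8574): product = 0.6443
After component 5 (R=0.9301): product = 0.5993
After component 6 (R=0.9965): product = 0.5972
R_sys = 0.5972

0.5972


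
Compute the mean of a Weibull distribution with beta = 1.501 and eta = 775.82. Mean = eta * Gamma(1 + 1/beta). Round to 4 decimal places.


beta = 1.501, eta = 775.82
1/beta = 0.6662
1 + 1/beta = 1.6662
Gamma(1.6662) = 0.9027
Mean = 775.82 * 0.9027
Mean = 700.3114

700.3114


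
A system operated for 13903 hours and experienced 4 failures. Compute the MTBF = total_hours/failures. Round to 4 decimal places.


total_hours = 13903
failures = 4
MTBF = 13903 / 4
MTBF = 3475.75

3475.75


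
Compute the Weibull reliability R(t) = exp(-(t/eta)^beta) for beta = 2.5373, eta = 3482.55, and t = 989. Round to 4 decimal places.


beta = 2.5373, eta = 3482.55, t = 989
t/eta = 989 / 3482.55 = 0.284
(t/eta)^beta = 0.284^2.5373 = 0.041
R(t) = exp(-0.041)
R(t) = 0.9598

0.9598


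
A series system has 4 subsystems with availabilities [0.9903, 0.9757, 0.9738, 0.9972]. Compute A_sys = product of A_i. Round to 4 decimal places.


Subsystems: [0.9903, 0.9757, 0.9738, 0.9972]
After subsystem 1 (A=0.9903): product = 0.9903
After subsystem 2 (A=0.9757): product = 0.9662
After subsystem 3 (A=0.9738): product = 0.9409
After subsystem 4 (A=0.9972): product = 0.9383
A_sys = 0.9383

0.9383


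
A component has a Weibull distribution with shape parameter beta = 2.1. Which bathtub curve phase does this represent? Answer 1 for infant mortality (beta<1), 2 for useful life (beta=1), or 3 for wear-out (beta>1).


beta = 2.1
Compare beta to 1:
beta < 1 => infant mortality (phase 1)
beta = 1 => useful life (phase 2)
beta > 1 => wear-out (phase 3)
Since beta = 2.1, this is wear-out (increasing failure rate)
Phase = 3

3


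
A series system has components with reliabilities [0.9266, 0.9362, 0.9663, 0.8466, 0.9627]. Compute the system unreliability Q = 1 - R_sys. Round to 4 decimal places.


Components: [0.9266, 0.9362, 0.9663, 0.8466, 0.9627]
After component 1: product = 0.9266
After component 2: product = 0.8675
After component 3: product = 0.8382
After component 4: product = 0.7097
After component 5: product = 0.6832
R_sys = 0.6832
Q = 1 - 0.6832 = 0.3168

0.3168


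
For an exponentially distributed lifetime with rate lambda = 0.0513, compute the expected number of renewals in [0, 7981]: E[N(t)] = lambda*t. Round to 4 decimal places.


lambda = 0.0513
t = 7981
E[N(t)] = lambda * t
E[N(t)] = 0.0513 * 7981
E[N(t)] = 409.4253

409.4253


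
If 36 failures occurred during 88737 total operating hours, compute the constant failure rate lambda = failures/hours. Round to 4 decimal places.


failures = 36
total_hours = 88737
lambda = 36 / 88737
lambda = 0.0004

0.0004


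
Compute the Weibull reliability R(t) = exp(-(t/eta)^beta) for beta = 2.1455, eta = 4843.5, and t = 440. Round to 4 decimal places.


beta = 2.1455, eta = 4843.5, t = 440
t/eta = 440 / 4843.5 = 0.0908
(t/eta)^beta = 0.0908^2.1455 = 0.0058
R(t) = exp(-0.0058)
R(t) = 0.9942

0.9942


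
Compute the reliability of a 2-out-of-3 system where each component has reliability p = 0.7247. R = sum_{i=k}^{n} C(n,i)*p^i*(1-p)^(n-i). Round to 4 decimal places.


k = 2, n = 3, p = 0.7247
i=2: C(3,2)=3 * 0.7247^2 * 0.2753^1 = 0.4338
i=3: C(3,3)=1 * 0.7247^3 * 0.2753^0 = 0.3806
R = sum of terms = 0.8144

0.8144


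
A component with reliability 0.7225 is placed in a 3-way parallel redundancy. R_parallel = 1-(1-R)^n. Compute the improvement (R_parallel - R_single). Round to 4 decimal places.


R_single = 0.7225, n = 3
1 - R_single = 0.2775
(1 - R_single)^n = 0.2775^3 = 0.0214
R_parallel = 1 - 0.0214 = 0.9786
Improvement = 0.9786 - 0.7225
Improvement = 0.2561

0.2561


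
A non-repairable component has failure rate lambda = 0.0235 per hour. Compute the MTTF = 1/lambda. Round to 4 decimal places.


lambda = 0.0235
MTTF = 1 / 0.0235
MTTF = 42.5532

42.5532


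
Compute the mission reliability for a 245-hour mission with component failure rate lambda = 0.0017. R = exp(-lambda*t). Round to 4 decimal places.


lambda = 0.0017
mission_time = 245
lambda * t = 0.0017 * 245 = 0.4165
R = exp(-0.4165)
R = 0.6594

0.6594


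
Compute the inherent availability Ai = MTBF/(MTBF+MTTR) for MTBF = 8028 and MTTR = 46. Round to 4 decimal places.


MTBF = 8028
MTTR = 46
MTBF + MTTR = 8074
Ai = 8028 / 8074
Ai = 0.9943

0.9943


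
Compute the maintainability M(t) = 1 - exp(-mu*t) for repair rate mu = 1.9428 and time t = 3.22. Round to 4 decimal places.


mu = 1.9428, t = 3.22
mu * t = 1.9428 * 3.22 = 6.2558
exp(-6.2558) = 0.0019
M(t) = 1 - 0.0019
M(t) = 0.9981

0.9981


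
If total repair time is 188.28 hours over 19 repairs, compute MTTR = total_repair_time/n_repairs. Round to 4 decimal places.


total_repair_time = 188.28
n_repairs = 19
MTTR = 188.28 / 19
MTTR = 9.9095

9.9095


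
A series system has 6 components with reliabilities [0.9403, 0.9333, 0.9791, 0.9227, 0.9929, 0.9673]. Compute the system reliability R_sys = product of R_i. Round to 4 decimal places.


Components: [0.9403, 0.9333, 0.9791, 0.9227, 0.9929, 0.9673]
After component 1 (R=0.9403): product = 0.9403
After component 2 (R=0.9333): product = 0.8776
After component 3 (R=0.9791): product = 0.8592
After component 4 (R=0.9227): product = 0.7928
After component 5 (R=0.9929): product = 0.7872
After component 6 (R=0.9673): product = 0.7615
R_sys = 0.7615

0.7615


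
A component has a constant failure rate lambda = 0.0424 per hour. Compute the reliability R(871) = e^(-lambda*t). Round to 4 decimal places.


lambda = 0.0424
t = 871
lambda * t = 36.9304
R(t) = e^(-36.9304)
R(t) = 0.0

0.0


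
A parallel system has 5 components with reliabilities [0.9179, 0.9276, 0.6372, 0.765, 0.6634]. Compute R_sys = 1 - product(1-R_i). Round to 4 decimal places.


Components: [0.9179, 0.9276, 0.6372, 0.765, 0.6634]
(1 - 0.9179) = 0.0821, running product = 0.0821
(1 - 0.9276) = 0.0724, running product = 0.0059
(1 - 0.6372) = 0.3628, running product = 0.0022
(1 - 0.765) = 0.235, running product = 0.0005
(1 - 0.6634) = 0.3366, running product = 0.0002
Product of (1-R_i) = 0.0002
R_sys = 1 - 0.0002 = 0.9998

0.9998


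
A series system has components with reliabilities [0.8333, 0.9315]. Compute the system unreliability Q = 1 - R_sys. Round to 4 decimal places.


Components: [0.8333, 0.9315]
After component 1: product = 0.8333
After component 2: product = 0.7762
R_sys = 0.7762
Q = 1 - 0.7762 = 0.2238

0.2238


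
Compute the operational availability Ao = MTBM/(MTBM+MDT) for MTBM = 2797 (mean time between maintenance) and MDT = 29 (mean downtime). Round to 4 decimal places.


MTBM = 2797
MDT = 29
MTBM + MDT = 2826
Ao = 2797 / 2826
Ao = 0.9897

0.9897


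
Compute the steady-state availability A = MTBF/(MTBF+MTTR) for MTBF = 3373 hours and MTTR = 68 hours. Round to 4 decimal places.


MTBF = 3373
MTTR = 68
MTBF + MTTR = 3441
A = 3373 / 3441
A = 0.9802

0.9802


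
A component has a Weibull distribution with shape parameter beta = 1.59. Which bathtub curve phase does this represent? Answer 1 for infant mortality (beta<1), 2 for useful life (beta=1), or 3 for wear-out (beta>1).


beta = 1.59
Compare beta to 1:
beta < 1 => infant mortality (phase 1)
beta = 1 => useful life (phase 2)
beta > 1 => wear-out (phase 3)
Since beta = 1.59, this is wear-out (increasing failure rate)
Phase = 3

3


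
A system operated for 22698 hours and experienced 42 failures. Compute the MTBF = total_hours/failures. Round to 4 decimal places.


total_hours = 22698
failures = 42
MTBF = 22698 / 42
MTBF = 540.4286

540.4286


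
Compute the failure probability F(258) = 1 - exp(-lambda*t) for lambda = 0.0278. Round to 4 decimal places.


lambda = 0.0278, t = 258
lambda * t = 7.1724
exp(-7.1724) = 0.0008
F(t) = 1 - 0.0008
F(t) = 0.9992

0.9992


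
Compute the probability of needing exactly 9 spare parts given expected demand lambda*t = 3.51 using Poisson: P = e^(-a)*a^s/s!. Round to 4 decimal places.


a = 3.51, s = 9
e^(-a) = e^(-3.51) = 0.0299
a^s = 3.51^9 = 80865.6437
s! = 362880
P = 0.0299 * 80865.6437 / 362880
P = 0.0067

0.0067


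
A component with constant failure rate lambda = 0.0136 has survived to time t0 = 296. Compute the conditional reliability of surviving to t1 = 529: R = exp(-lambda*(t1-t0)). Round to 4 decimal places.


lambda = 0.0136
t0 = 296, t1 = 529
t1 - t0 = 233
lambda * (t1-t0) = 0.0136 * 233 = 3.1688
R = exp(-3.1688)
R = 0.0421

0.0421


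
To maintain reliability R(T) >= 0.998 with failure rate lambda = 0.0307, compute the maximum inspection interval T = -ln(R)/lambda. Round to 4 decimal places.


R_target = 0.998
lambda = 0.0307
-ln(0.998) = 0.002
T = 0.002 / 0.0307
T = 0.0652

0.0652


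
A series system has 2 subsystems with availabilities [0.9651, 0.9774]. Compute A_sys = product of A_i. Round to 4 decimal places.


Subsystems: [0.9651, 0.9774]
After subsystem 1 (A=0.9651): product = 0.9651
After subsystem 2 (A=0.9774): product = 0.9433
A_sys = 0.9433

0.9433


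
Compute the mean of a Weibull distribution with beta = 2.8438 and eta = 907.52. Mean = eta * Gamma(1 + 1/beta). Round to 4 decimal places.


beta = 2.8438, eta = 907.52
1/beta = 0.3516
1 + 1/beta = 1.3516
Gamma(1.3516) = 0.891
Mean = 907.52 * 0.891
Mean = 808.5876

808.5876


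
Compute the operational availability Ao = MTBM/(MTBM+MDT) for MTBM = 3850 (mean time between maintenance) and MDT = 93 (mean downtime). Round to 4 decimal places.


MTBM = 3850
MDT = 93
MTBM + MDT = 3943
Ao = 3850 / 3943
Ao = 0.9764

0.9764


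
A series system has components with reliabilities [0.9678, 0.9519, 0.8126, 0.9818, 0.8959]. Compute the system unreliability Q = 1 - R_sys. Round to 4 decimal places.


Components: [0.9678, 0.9519, 0.8126, 0.9818, 0.8959]
After component 1: product = 0.9678
After component 2: product = 0.9212
After component 3: product = 0.7486
After component 4: product = 0.735
After component 5: product = 0.6585
R_sys = 0.6585
Q = 1 - 0.6585 = 0.3415

0.3415


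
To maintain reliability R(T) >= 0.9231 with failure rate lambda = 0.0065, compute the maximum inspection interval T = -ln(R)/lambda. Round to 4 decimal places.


R_target = 0.9231
lambda = 0.0065
-ln(0.9231) = 0.08
T = 0.08 / 0.0065
T = 12.3104

12.3104


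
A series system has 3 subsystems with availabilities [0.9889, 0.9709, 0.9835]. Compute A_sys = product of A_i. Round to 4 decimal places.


Subsystems: [0.9889, 0.9709, 0.9835]
After subsystem 1 (A=0.9889): product = 0.9889
After subsystem 2 (A=0.9709): product = 0.9601
After subsystem 3 (A=0.9835): product = 0.9443
A_sys = 0.9443

0.9443
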